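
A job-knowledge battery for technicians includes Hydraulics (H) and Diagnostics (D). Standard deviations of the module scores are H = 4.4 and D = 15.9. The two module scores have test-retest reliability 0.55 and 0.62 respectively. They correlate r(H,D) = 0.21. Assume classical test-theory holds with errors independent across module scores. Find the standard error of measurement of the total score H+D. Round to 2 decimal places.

Var(total) = 272.17 + 29.3832 = 301.553.
True-score variance = 167.39 + 29.3832 = 196.773, so reliability = 0.6525.
Error variance = 301.553 − 196.773 = 104.78; SEM = √104.78 = 10.24.

10.24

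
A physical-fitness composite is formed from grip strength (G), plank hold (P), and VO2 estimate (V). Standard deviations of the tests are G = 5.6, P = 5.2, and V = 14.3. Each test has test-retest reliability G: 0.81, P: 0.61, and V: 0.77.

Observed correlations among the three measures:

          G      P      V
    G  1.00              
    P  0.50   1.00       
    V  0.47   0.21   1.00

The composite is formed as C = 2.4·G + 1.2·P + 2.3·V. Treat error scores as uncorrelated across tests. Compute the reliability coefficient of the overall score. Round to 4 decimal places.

Var(C) = 2.4²·5.6² + 1.2²·5.2² + 2.3²·14.3² + 2·[2.88·5.6·5.2·0.50 + 5.52·5.6·14.3·0.47 + 2.76·5.2·14.3·0.21] = 1301.32 + 585.583 = 1886.91.
Because errors are independent across components, Cov(Tᵢ,Tⱼ) = Cov(Xᵢ,Xⱼ); the off-diagonal part of the true-score variance is the same as above.
True-score variance = [2.4²·5.6²·0.81 + 1.2²·5.2²·0.61 + 2.3²·14.3²·0.77] + 585.583 = 1003.01 + 585.583 = 1588.6.
Reliability = 1588.6 / 1886.91 = 0.8419.

0.8419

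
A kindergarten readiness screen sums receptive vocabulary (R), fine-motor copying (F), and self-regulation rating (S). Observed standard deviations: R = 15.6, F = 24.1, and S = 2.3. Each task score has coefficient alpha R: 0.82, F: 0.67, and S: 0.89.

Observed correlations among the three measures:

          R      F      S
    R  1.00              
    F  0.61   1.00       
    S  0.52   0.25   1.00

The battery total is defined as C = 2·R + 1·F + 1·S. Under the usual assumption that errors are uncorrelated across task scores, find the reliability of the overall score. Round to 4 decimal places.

0.8575

Var(C) = 2²·15.6² + 24.1² + 2.3² + 2·[2·15.6·24.1·0.61 + 2·15.6·2.3·0.52 + 24.1·2.3·0.25] = 1559.54 + 1019.69 = 2579.23.
Because errors are independent across components, Cov(Tᵢ,Tⱼ) = Cov(Xᵢ,Xⱼ); the off-diagonal part of the true-score variance is the same as above.
True-score variance = [2²·15.6²·0.82 + 24.1²·0.67 + 2.3²·0.89] + 1019.69 = 1192.07 + 1019.69 = 2211.76.
Reliability = 2211.76 / 2579.23 = 0.8575.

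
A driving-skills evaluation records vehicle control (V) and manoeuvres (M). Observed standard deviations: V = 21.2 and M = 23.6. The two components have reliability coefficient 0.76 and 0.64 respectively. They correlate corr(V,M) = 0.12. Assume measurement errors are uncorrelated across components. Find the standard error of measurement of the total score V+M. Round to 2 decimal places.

17.56

Var(total) = 1006.4 + 120.077 = 1126.48.
True-score variance = 698.029 + 120.077 = 818.106, so reliability = 0.7263.
Error variance = 1126.48 − 818.106 = 308.371; SEM = √308.371 = 17.56.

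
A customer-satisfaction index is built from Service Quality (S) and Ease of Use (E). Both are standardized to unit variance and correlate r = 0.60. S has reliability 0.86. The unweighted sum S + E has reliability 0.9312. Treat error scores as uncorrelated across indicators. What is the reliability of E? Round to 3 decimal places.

0.920

Var(S+E) = 2 + 2·0.60 = 3.200.
True-score variance = ρ_S + ρ_E + 2·0.60, so 0.9312 = (0.86 + ρ_E + 1.20) / 3.200.
ρ_E = 0.9312·3.200 − 0.86 − 1.20 = 0.920.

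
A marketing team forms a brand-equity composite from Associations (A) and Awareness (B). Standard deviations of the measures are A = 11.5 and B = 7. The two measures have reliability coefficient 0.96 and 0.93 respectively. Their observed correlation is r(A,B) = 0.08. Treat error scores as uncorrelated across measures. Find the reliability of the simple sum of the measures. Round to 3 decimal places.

Var(A+B) = 11.5² + 7² + 2·[11.5·7·0.08] = 181.25 + 12.88 = 194.13.
Because errors are independent across components, Cov(Tᵢ,Tⱼ) = Cov(Xᵢ,Xⱼ); the off-diagonal part of the true-score variance is the same as above.
True-score variance = [11.5²·0.96 + 7²·0.93] + 12.88 = 172.53 + 12.88 = 185.41.
Reliability = 185.41 / 194.13 = 0.955.

0.955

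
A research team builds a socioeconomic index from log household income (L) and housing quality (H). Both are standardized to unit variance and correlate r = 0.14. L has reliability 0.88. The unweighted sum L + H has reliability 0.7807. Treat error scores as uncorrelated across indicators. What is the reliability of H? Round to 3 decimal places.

0.620

Var(L+H) = 2 + 2·0.14 = 2.280.
True-score variance = ρ_L + ρ_H + 2·0.14, so 0.7807 = (0.88 + ρ_H + 0.28) / 2.280.
ρ_H = 0.7807·2.280 − 0.88 − 0.28 = 0.620.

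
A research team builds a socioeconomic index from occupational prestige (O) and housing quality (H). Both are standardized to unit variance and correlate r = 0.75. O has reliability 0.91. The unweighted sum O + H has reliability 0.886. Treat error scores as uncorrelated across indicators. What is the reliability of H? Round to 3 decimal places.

0.691

Var(O+H) = 2 + 2·0.75 = 3.500.
True-score variance = ρ_O + ρ_H + 2·0.75, so 0.886 = (0.91 + ρ_H + 1.50) / 3.500.
ρ_H = 0.886·3.500 − 0.91 − 1.50 = 0.691.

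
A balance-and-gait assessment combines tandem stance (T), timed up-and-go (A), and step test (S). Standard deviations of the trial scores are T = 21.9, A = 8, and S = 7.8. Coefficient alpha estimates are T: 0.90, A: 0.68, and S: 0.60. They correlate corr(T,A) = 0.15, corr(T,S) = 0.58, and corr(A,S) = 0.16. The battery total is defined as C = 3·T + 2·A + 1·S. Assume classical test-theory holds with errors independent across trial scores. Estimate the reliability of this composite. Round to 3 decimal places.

Var(C) = 3²·21.9² + 2²·8² + 7.8² + 2·[6·21.9·8·0.15 + 3·21.9·7.8·0.58 + 2·8·7.8·0.16] = 4633.33 + 949.75 = 5583.08.
With uncorrelated errors the cross-covariances are all true-score covariance, so they carry over unchanged; only the diagonal terms shrink to ρᵢσᵢ².
True-score variance = [3²·21.9²·0.90 + 2²·8²·0.68 + 7.8²·0.60] + 949.75 = 4095.42 + 949.75 = 5045.17.
Reliability = 5045.17 / 5583.08 = 0.904.

0.904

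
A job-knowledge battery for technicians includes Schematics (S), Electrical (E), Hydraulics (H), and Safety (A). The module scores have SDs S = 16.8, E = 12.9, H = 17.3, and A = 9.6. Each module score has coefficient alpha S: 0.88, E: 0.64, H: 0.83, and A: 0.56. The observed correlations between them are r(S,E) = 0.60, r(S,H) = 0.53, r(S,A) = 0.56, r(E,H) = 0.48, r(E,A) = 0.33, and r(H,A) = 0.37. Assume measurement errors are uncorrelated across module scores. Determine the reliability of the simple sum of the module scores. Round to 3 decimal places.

Var(S+E+H+A) = 16.8² + 12.9² + 17.3² + 9.6² + 2·[16.8·12.9·0.60 + 16.8·17.3·0.53 + 16.8·9.6·0.56 + 12.9·17.3·0.48 + 12.9·9.6·0.33 + 17.3·9.6·0.37] = 840.1 + 1167.65 = 2007.75.
Under uncorrelated errors the observed covariances equal the true-score covariances, so only the own-variance terms attenuate.
True-score variance = [16.8²·0.88 + 12.9²·0.64 + 17.3²·0.83 + 9.6²·0.56] + 1167.65 = 654.894 + 1167.65 = 1822.55.
Reliability = 1822.55 / 2007.75 = 0.908.

0.908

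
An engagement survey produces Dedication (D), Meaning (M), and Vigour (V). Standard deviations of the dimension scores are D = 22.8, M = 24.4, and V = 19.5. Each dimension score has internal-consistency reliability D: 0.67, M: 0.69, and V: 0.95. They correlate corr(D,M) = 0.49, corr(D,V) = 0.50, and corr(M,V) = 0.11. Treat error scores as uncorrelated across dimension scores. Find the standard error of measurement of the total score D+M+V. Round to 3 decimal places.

Var(total) = 1495.45 + 1094.47 = 2589.92.
True-score variance = 1120.33 + 1094.47 = 2214.8, so reliability = 0.8552.
Error variance = 2589.92 − 2214.8 = 375.121; SEM = √375.121 = 19.368.

19.368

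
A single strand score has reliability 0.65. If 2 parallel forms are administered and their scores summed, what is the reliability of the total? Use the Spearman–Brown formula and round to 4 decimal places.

ρ_k = kρ / (1 + (k−1)ρ) = 2·0.65 / (1 + 1·0.65) = 1.300 / 1.650 = 0.7879.

0.7879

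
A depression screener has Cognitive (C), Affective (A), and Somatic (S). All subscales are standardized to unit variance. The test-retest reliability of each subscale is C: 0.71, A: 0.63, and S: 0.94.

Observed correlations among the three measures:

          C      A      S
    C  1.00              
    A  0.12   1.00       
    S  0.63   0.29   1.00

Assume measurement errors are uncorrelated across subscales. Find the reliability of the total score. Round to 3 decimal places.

Var(C+A+S) = 3 + 2·[0.12 + 0.63 + 0.29] = 3 + 2.08 = 5.08.
Because errors are independent across components, Cov(Tᵢ,Tⱼ) = Cov(Xᵢ,Xⱼ); the off-diagonal part of the true-score variance is the same as above.
True-score variance = [0.71 + 0.63 + 0.94] + 2.08 = 2.28 + 2.08 = 4.36.
Reliability = 4.36 / 5.08 = 0.858.

0.858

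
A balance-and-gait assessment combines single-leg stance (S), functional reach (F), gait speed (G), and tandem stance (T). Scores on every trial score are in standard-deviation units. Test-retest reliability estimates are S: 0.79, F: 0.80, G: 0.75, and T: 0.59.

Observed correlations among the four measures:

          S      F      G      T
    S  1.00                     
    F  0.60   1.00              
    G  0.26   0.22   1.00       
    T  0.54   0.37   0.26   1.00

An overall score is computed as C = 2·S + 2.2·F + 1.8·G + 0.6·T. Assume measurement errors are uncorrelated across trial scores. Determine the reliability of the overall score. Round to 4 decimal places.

Var(C) = 2² + 2.2² + 1.8² + 0.6² + 2·[4.4·0.60 + 3.6·0.26 + 1.2·0.54 + 3.96·0.22 + 1.32·0.37 + 1.08·0.26] = 12.44 + 11.7288 = 24.1688.
Because errors are independent across components, Cov(Tᵢ,Tⱼ) = Cov(Xᵢ,Xⱼ); the off-diagonal part of the true-score variance is the same as above.
True-score variance = [2²·0.79 + 2.2²·0.80 + 1.8²·0.75 + 0.6²·0.59] + 11.7288 = 9.6744 + 11.7288 = 21.4032.
Reliability = 21.4032 / 24.1688 = 0.8856.

0.8856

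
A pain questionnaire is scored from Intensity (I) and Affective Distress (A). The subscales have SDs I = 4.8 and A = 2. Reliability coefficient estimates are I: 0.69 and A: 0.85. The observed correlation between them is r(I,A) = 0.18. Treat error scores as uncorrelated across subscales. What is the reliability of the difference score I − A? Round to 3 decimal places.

Var(I−A) = 4.8² + 2² − 2·4.8·2·0.18 = 27.04 − 3.456 = 23.584.
With uncorrelated errors the cross-covariances are all true-score covariance, so they carry over unchanged; only the diagonal terms shrink to ρᵢσᵢ².
True-score variance = [4.8²·0.69 + 2²·0.85] − 3.456 = 19.2976 − 3.456 = 15.8416.
Reliability = 15.8416 / 23.584 = 0.672.

0.672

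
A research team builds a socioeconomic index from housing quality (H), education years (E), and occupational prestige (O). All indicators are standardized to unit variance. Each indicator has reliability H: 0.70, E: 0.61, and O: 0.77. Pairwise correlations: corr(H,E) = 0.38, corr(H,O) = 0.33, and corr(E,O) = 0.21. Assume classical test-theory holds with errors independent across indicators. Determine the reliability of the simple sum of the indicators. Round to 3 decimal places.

0.810

Var(H+E+O) = 3 + 2·[0.38 + 0.33 + 0.21] = 3 + 1.84 = 4.84.
Under uncorrelated errors the observed covariances equal the true-score covariances, so only the own-variance terms attenuate.
True-score variance = [0.70 + 0.61 + 0.77] + 1.84 = 2.08 + 1.84 = 3.92.
Reliability = 3.92 / 4.84 = 0.810.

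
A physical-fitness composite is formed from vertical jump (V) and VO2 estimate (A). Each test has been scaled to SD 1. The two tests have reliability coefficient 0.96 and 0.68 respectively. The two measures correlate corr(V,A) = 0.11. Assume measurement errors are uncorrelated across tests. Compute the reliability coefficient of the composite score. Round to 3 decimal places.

Var(V+A) = 2 + 2·[0.11] = 2 + 0.22 = 2.22.
With uncorrelated errors the cross-covariances are all true-score covariance, so they carry over unchanged; only the diagonal terms shrink to ρᵢσᵢ².
True-score variance = [0.96 + 0.68] + 0.22 = 1.64 + 0.22 = 1.86.
Reliability = 1.86 / 2.22 = 0.838.

0.838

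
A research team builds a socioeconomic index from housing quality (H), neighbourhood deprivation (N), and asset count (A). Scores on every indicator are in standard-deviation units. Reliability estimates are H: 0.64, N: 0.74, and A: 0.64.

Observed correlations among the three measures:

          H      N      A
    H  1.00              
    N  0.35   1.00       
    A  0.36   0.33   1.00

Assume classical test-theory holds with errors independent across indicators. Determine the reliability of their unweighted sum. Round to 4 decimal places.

0.8071

Var(H+N+A) = 3 + 2·[0.35 + 0.36 + 0.33] = 3 + 2.08 = 5.08.
Because errors are independent across components, Cov(Tᵢ,Tⱼ) = Cov(Xᵢ,Xⱼ); the off-diagonal part of the true-score variance is the same as above.
True-score variance = [0.64 + 0.74 + 0.64] + 2.08 = 2.02 + 2.08 = 4.1.
Reliability = 4.1 / 5.08 = 0.8071.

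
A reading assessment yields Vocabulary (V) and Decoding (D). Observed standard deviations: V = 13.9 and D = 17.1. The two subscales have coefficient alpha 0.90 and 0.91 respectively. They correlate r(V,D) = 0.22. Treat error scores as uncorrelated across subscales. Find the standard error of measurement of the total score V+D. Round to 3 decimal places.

Var(total) = 485.62 + 104.584 = 590.204.
True-score variance = 439.982 + 104.584 = 544.566, so reliability = 0.9227.
Error variance = 590.204 − 544.566 = 45.6379; SEM = √45.6379 = 6.756.

6.756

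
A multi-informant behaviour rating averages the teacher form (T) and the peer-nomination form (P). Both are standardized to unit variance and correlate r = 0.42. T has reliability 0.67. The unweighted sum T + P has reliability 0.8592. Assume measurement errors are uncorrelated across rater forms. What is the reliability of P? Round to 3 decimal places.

0.930

Var(T+P) = 2 + 2·0.42 = 2.840.
True-score variance = ρ_T + ρ_P + 2·0.42, so 0.8592 = (0.67 + ρ_P + 0.84) / 2.840.
ρ_P = 0.8592·2.840 − 0.67 − 0.84 = 0.930.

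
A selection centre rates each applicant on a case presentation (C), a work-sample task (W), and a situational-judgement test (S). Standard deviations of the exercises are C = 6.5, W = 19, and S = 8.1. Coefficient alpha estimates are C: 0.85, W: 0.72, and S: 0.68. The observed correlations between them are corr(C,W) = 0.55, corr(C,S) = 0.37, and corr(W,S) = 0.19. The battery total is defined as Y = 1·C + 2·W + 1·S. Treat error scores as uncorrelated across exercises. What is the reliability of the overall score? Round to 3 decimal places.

0.782

Var(Y) = 6.5² + 2²·19² + 8.1² + 2·[2·6.5·19·0.55 + 6.5·8.1·0.37 + 2·19·8.1·0.19] = 1551.86 + 427.625 = 1979.48.
With uncorrelated errors the cross-covariances are all true-score covariance, so they carry over unchanged; only the diagonal terms shrink to ρᵢσᵢ².
True-score variance = [6.5²·0.85 + 2²·19²·0.72 + 8.1²·0.68] + 427.625 = 1120.21 + 427.625 = 1547.83.
Reliability = 1547.83 / 1979.48 = 0.782.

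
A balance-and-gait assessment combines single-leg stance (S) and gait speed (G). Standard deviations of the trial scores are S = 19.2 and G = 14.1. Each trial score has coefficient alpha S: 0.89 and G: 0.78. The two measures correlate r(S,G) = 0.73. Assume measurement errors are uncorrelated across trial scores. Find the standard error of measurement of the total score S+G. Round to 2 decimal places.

Var(total) = 567.45 + 395.251 = 962.701.
True-score variance = 483.161 + 395.251 = 878.413, so reliability = 0.9124.
Error variance = 962.701 − 878.413 = 84.2886; SEM = √84.2886 = 9.18.

9.18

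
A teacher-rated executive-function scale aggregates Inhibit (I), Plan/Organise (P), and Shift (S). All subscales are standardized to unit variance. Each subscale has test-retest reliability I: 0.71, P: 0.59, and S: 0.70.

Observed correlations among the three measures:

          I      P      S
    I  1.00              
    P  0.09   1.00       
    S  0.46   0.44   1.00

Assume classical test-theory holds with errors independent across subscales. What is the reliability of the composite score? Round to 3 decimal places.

0.799

Var(I+P+S) = 3 + 2·[0.09 + 0.46 + 0.44] = 3 + 1.98 = 4.98.
Because errors are independent across components, Cov(Tᵢ,Tⱼ) = Cov(Xᵢ,Xⱼ); the off-diagonal part of the true-score variance is the same as above.
True-score variance = [0.71 + 0.59 + 0.70] + 1.98 = 2 + 1.98 = 3.98.
Reliability = 3.98 / 4.98 = 0.799.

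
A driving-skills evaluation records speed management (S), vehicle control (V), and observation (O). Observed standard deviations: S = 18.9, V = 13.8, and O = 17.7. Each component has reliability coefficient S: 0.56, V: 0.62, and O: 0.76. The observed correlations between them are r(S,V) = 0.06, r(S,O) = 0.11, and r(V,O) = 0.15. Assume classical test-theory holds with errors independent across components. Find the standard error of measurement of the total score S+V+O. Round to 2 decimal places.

17.46

Var(total) = 860.94 + 178.173 = 1039.11.
True-score variance = 556.211 + 178.173 = 734.384, so reliability = 0.7067.
Error variance = 1039.11 − 734.384 = 304.729; SEM = √304.729 = 17.46.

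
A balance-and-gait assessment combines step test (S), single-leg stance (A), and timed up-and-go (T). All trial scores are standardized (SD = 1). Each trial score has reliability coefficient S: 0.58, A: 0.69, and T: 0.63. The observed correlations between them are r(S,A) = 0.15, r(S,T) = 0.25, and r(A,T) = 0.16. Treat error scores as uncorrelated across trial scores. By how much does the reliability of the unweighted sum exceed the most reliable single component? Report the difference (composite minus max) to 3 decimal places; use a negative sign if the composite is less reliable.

Var(sum) = 3 + 1.12 = 4.12; true-score variance = 1.9 + 1.12 = 3.02; composite reliability = 0.7330.
Max component reliability = 0.6900.
Difference = 0.7330 − 0.6900 = 0.043.

0.043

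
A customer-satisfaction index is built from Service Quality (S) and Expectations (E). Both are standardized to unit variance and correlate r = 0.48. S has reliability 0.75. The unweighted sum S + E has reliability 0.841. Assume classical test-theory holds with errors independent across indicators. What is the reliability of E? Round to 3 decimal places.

0.779

Var(S+E) = 2 + 2·0.48 = 2.960.
True-score variance = ρ_S + ρ_E + 2·0.48, so 0.841 = (0.75 + ρ_E + 0.96) / 2.960.
ρ_E = 0.841·2.960 − 0.75 − 0.96 = 0.779.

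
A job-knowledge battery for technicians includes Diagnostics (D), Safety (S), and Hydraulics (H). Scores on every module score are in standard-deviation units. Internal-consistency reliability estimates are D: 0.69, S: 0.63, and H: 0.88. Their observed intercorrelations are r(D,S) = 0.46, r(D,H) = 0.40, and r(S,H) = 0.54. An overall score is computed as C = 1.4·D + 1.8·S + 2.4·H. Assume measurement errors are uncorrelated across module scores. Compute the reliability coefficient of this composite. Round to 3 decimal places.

0.879

Var(C) = 1.4² + 1.8² + 2.4² + 2·[2.52·0.46 + 3.36·0.40 + 4.32·0.54] = 10.96 + 9.672 = 20.632.
Under uncorrelated errors the observed covariances equal the true-score covariances, so only the own-variance terms attenuate.
True-score variance = [1.4²·0.69 + 1.8²·0.63 + 2.4²·0.88] + 9.672 = 8.4624 + 9.672 = 18.1344.
Reliability = 18.1344 / 20.632 = 0.879.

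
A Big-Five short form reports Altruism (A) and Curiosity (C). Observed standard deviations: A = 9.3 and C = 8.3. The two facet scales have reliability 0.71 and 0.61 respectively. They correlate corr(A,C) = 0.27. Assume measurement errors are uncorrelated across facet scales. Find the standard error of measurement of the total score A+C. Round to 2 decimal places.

7.21

Var(total) = 155.38 + 41.6826 = 197.063.
True-score variance = 103.431 + 41.6826 = 145.113, so reliability = 0.7364.
Error variance = 197.063 − 145.113 = 51.9492; SEM = √51.9492 = 7.21.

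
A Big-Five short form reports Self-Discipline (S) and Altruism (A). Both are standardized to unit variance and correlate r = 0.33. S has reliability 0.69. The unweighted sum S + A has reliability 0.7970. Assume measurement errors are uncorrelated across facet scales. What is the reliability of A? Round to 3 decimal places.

Var(S+A) = 2 + 2·0.33 = 2.660.
True-score variance = ρ_S + ρ_A + 2·0.33, so 0.7970 = (0.69 + ρ_A + 0.66) / 2.660.
ρ_A = 0.7970·2.660 − 0.69 − 0.66 = 0.770.

0.770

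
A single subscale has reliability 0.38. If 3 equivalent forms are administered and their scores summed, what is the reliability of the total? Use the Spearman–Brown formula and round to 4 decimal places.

ρ_k = kρ / (1 + (k−1)ρ) = 3·0.38 / (1 + 2·0.38) = 1.140 / 1.760 = 0.6477.

0.6477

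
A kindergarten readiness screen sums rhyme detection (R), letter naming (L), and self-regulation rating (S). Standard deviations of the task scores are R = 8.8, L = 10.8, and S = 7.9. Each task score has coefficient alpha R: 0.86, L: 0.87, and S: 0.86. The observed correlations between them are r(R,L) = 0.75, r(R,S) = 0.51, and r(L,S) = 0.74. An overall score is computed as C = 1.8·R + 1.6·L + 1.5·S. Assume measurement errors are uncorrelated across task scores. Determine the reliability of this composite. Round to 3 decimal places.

0.941

Var(C) = 1.8²·8.8² + 1.6²·10.8² + 1.5²·7.9² + 2·[2.88·8.8·10.8·0.75 + 2.7·8.8·7.9·0.51 + 2.4·10.8·7.9·0.74] = 689.927 + 905.088 = 1595.01.
Under uncorrelated errors the observed covariances equal the true-score covariances, so only the own-variance terms attenuate.
True-score variance = [1.8²·8.8²·0.86 + 1.6²·10.8²·0.87 + 1.5²·7.9²·0.86] + 905.088 = 596.323 + 905.088 = 1501.41.
Reliability = 1501.41 / 1595.01 = 0.941.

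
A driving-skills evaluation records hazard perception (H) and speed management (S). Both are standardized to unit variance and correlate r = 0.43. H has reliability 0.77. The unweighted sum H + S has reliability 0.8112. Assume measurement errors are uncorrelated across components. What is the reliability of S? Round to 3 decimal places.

Var(H+S) = 2 + 2·0.43 = 2.860.
True-score variance = ρ_H + ρ_S + 2·0.43, so 0.8112 = (0.77 + ρ_S + 0.86) / 2.860.
ρ_S = 0.8112·2.860 − 0.77 − 0.86 = 0.690.

0.690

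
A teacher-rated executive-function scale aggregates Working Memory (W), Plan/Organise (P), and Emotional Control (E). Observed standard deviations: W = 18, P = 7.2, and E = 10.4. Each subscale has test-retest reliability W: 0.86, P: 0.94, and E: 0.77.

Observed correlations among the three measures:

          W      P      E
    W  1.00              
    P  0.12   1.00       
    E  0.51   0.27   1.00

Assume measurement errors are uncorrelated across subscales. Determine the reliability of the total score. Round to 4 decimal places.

0.9017

Var(W+P+E) = 18² + 7.2² + 10.4² + 2·[18·7.2·0.12 + 18·10.4·0.51 + 7.2·10.4·0.27] = 484 + 262.483 = 746.483.
Under uncorrelated errors the observed covariances equal the true-score covariances, so only the own-variance terms attenuate.
True-score variance = [18²·0.86 + 7.2²·0.94 + 10.4²·0.77] + 262.483 = 410.653 + 262.483 = 673.136.
Reliability = 673.136 / 746.483 = 0.9017.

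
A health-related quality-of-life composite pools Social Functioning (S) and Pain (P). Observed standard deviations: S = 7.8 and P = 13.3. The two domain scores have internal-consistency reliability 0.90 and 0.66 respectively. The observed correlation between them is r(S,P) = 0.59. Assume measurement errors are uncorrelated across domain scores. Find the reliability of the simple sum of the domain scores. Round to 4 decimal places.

Var(S+P) = 7.8² + 13.3² + 2·[7.8·13.3·0.59] = 237.73 + 122.413 = 360.143.
Under uncorrelated errors the observed covariances equal the true-score covariances, so only the own-variance terms attenuate.
True-score variance = [7.8²·0.90 + 13.3²·0.66] + 122.413 = 171.503 + 122.413 = 293.917.
Reliability = 293.917 / 360.143 = 0.8161.

0.8161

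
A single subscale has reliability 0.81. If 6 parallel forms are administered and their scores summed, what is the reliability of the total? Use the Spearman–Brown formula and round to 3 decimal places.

0.962

ρ_k = kρ / (1 + (k−1)ρ) = 6·0.81 / (1 + 5·0.81) = 4.860 / 5.050 = 0.962.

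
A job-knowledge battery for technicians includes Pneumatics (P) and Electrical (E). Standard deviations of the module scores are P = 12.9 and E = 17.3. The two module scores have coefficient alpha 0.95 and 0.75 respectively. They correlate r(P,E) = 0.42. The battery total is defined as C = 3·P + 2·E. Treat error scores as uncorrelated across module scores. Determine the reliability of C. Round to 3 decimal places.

0.902

Var(C) = 3²·12.9² + 2²·17.3² + 2·[6·12.9·17.3·0.42] = 2694.85 + 1124.78 = 3819.63.
Under uncorrelated errors the observed covariances equal the true-score covariances, so only the own-variance terms attenuate.
True-score variance = [3²·12.9²·0.95 + 2²·17.3²·0.75] + 1124.78 = 2320.68 + 1124.78 = 3445.45.
Reliability = 3445.45 / 3819.63 = 0.902.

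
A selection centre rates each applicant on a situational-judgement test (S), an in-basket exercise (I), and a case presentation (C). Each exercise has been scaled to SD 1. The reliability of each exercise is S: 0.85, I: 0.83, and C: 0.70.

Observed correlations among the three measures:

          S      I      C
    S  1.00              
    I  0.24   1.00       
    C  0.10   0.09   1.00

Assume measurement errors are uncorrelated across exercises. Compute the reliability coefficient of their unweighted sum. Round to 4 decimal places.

Var(S+I+C) = 3 + 2·[0.24 + 0.10 + 0.09] = 3 + 0.86 = 3.86.
With uncorrelated errors the cross-covariances are all true-score covariance, so they carry over unchanged; only the diagonal terms shrink to ρᵢσᵢ².
True-score variance = [0.85 + 0.83 + 0.70] + 0.86 = 2.38 + 0.86 = 3.24.
Reliability = 3.24 / 3.86 = 0.8394.

0.8394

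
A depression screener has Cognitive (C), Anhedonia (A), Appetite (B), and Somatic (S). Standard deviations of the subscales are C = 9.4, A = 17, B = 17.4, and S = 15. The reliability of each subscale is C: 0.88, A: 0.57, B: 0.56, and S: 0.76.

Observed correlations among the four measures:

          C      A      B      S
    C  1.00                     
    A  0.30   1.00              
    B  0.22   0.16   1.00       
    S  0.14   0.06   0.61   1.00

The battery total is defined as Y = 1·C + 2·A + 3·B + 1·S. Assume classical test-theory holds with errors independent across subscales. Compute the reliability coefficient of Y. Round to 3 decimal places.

0.717

Var(Y) = 9.4² + 2²·17² + 3²·17.4² + 15² + 2·[2·9.4·17·0.30 + 3·9.4·17.4·0.22 + 9.4·15·0.14 + 6·17·17.4·0.16 + 2·17·15·0.06 + 3·17.4·15·0.61] = 4194.2 + 2031.54 = 6225.74.
With uncorrelated errors the cross-covariances are all true-score covariance, so they carry over unchanged; only the diagonal terms shrink to ρᵢσᵢ².
True-score variance = [9.4²·0.88 + 2²·17²·0.57 + 3²·17.4²·0.56 + 15²·0.76] + 2031.54 = 2433.59 + 2031.54 = 4465.12.
Reliability = 4465.12 / 6225.74 = 0.717.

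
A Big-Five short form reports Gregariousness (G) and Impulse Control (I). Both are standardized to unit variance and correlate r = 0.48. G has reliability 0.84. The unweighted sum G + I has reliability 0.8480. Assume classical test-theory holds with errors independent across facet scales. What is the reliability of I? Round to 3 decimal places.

0.710

Var(G+I) = 2 + 2·0.48 = 2.960.
True-score variance = ρ_G + ρ_I + 2·0.48, so 0.8480 = (0.84 + ρ_I + 0.96) / 2.960.
ρ_I = 0.8480·2.960 − 0.84 − 0.96 = 0.710.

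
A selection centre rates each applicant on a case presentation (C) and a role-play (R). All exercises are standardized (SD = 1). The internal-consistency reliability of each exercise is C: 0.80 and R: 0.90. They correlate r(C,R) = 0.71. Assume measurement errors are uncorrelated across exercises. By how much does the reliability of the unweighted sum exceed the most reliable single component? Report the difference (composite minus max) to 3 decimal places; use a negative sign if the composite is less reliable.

Var(sum) = 2 + 1.42 = 3.42; true-score variance = 1.7 + 1.42 = 3.12; composite reliability = 0.9123.
Max component reliability = 0.9000.
Difference = 0.9123 − 0.9000 = 0.012.

0.012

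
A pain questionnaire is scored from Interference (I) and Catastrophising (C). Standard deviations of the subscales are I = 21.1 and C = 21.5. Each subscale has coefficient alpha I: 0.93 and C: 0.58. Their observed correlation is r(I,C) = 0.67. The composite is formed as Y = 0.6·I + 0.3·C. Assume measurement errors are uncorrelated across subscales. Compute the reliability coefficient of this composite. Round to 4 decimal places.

Var(Y) = 0.6²·21.1² + 0.3²·21.5² + 2·[0.18·21.1·21.5·0.67] = 201.878 + 109.42 = 311.298.
Under uncorrelated errors the observed covariances equal the true-score covariances, so only the own-variance terms attenuate.
True-score variance = [0.6²·21.1²·0.93 + 0.3²·21.5²·0.58] + 109.42 = 173.186 + 109.42 = 282.606.
Reliability = 282.606 / 311.298 = 0.9078.

0.9078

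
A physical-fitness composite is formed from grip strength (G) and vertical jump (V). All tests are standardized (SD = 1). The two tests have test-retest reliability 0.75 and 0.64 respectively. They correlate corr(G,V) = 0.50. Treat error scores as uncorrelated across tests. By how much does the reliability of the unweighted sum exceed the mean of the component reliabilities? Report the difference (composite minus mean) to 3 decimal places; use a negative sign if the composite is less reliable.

Var(sum) = 2 + 1 = 3; true-score variance = 1.39 + 1 = 2.39; composite reliability = 0.7967.
Mean component reliability = 0.6950.
Difference = 0.7967 − 0.6950 = 0.102.

0.102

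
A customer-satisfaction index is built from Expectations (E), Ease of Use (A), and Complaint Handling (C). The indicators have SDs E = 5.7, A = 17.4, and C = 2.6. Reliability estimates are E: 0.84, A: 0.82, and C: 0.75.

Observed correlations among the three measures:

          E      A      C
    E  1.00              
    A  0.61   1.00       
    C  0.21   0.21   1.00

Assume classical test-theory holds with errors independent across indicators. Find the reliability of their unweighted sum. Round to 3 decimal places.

0.874

Var(E+A+C) = 5.7² + 17.4² + 2.6² + 2·[5.7·17.4·0.61 + 5.7·2.6·0.21 + 17.4·2.6·0.21] = 342.01 + 146.225 = 488.235.
With uncorrelated errors the cross-covariances are all true-score covariance, so they carry over unchanged; only the diagonal terms shrink to ρᵢσᵢ².
True-score variance = [5.7²·0.84 + 17.4²·0.82 + 2.6²·0.75] + 146.225 = 280.625 + 146.225 = 426.85.
Reliability = 426.85 / 488.235 = 0.874.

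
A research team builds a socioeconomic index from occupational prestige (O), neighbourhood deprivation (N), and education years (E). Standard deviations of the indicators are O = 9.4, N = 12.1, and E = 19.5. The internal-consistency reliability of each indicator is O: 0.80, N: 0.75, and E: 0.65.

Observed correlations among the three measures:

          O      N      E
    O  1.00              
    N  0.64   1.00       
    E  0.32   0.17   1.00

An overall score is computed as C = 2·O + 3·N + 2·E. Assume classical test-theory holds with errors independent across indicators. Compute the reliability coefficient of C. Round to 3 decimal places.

Var(C) = 2²·9.4² + 3²·12.1² + 2²·19.5² + 2·[6·9.4·12.1·0.64 + 4·9.4·19.5·0.32 + 6·12.1·19.5·0.17] = 3192.13 + 1824.11 = 5016.24.
Under uncorrelated errors the observed covariances equal the true-score covariances, so only the own-variance terms attenuate.
True-score variance = [2²·9.4²·0.80 + 3²·12.1²·0.75 + 2²·19.5²·0.65] + 1824.11 = 2259.67 + 1824.11 = 4083.78.
Reliability = 4083.78 / 5016.24 = 0.814.

0.814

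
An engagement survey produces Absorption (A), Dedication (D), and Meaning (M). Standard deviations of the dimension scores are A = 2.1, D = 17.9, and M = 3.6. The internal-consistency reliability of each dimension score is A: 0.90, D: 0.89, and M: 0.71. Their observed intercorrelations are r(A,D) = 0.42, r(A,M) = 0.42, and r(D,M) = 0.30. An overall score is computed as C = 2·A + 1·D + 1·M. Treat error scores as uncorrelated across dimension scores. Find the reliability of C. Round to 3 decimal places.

Var(C) = 2²·2.1² + 17.9² + 3.6² + 2·[2·2.1·17.9·0.42 + 2·2.1·3.6·0.42 + 17.9·3.6·0.30] = 351.01 + 114.516 = 465.526.
Because errors are independent across components, Cov(Tᵢ,Tⱼ) = Cov(Xᵢ,Xⱼ); the off-diagonal part of the true-score variance is the same as above.
True-score variance = [2²·2.1²·0.90 + 17.9²·0.89 + 3.6²·0.71] + 114.516 = 310.243 + 114.516 = 424.759.
Reliability = 424.759 / 465.526 = 0.912.

0.912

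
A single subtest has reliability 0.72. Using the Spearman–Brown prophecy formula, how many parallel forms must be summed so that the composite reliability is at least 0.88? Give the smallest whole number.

k ≥ ρ*(1−ρ₁)/(ρ₁(1−ρ*)) = 0.88·0.28 / (0.72·0.12) = 2.852.
Smallest integer k = 3.

3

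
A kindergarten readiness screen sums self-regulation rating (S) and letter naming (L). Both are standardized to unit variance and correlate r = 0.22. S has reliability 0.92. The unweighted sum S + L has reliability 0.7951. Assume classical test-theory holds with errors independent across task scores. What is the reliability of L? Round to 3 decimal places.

0.580

Var(S+L) = 2 + 2·0.22 = 2.440.
True-score variance = ρ_S + ρ_L + 2·0.22, so 0.7951 = (0.92 + ρ_L + 0.44) / 2.440.
ρ_L = 0.7951·2.440 − 0.92 − 0.44 = 0.580.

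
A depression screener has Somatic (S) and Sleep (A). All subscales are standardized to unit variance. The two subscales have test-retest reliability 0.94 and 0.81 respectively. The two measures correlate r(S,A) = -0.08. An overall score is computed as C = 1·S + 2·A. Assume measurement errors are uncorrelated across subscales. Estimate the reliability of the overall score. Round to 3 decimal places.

0.825

Var(C) = 1 + 2² + 2·[2·(-0.08)] = 5 − 0.32 = 4.68.
With uncorrelated errors the cross-covariances are all true-score covariance, so they carry over unchanged; only the diagonal terms shrink to ρᵢσᵢ².
True-score variance = [0.94 + 2²·0.81] − 0.32 = 4.18 − 0.32 = 3.86.
Reliability = 3.86 / 4.68 = 0.825.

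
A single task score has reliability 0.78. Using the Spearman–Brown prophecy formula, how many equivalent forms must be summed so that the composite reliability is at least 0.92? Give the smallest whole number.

k ≥ ρ*(1−ρ₁)/(ρ₁(1−ρ*)) = 0.92·0.22 / (0.78·0.08) = 3.244.
Smallest integer k = 4.

4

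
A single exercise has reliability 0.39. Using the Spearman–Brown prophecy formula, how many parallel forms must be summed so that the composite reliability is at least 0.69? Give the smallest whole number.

k ≥ ρ*(1−ρ₁)/(ρ₁(1−ρ*)) = 0.69·0.61 / (0.39·0.31) = 3.481.
Smallest integer k = 4.

4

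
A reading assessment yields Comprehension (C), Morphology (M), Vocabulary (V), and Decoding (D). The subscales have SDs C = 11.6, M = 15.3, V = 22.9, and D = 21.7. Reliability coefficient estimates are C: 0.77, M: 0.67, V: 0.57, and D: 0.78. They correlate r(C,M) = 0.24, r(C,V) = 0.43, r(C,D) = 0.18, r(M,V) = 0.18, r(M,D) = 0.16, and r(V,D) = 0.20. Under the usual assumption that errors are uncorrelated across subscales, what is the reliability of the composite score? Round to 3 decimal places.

0.801

Var(C+M+V+D) = 11.6² + 15.3² + 22.9² + 21.7² + 2·[11.6·15.3·0.24 + 11.6·22.9·0.43 + 11.6·21.7·0.18 + 15.3·22.9·0.18 + 15.3·21.7·0.16 + 22.9·21.7·0.20] = 1363.95 + 835.408 = 2199.36.
Under uncorrelated errors the observed covariances equal the true-score covariances, so only the own-variance terms attenuate.
True-score variance = [11.6²·0.77 + 15.3²·0.67 + 22.9²·0.57 + 21.7²·0.78] + 835.408 = 926.659 + 835.408 = 1762.07.
Reliability = 1762.07 / 2199.36 = 0.801.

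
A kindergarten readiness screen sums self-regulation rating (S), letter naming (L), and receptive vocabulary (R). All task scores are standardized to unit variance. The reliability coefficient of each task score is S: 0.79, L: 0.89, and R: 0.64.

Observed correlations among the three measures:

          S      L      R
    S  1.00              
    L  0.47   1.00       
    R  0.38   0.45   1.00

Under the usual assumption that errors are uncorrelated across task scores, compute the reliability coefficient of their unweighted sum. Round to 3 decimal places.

Var(S+L+R) = 3 + 2·[0.47 + 0.38 + 0.45] = 3 + 2.6 = 5.6.
Under uncorrelated errors the observed covariances equal the true-score covariances, so only the own-variance terms attenuate.
True-score variance = [0.79 + 0.89 + 0.64] + 2.6 = 2.32 + 2.6 = 4.92.
Reliability = 4.92 / 5.6 = 0.879.

0.879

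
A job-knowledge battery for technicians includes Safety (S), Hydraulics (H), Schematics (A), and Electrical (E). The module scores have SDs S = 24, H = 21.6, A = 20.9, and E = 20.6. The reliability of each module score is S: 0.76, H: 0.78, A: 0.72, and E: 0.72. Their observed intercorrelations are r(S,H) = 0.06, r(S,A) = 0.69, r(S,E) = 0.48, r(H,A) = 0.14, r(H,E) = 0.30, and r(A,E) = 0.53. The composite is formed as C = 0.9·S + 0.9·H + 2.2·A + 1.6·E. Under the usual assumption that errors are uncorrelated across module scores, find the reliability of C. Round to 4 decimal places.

Var(C) = 0.9²·24² + 0.9²·21.6² + 2.2²·20.9² + 1.6²·20.6² + 2·[0.81·24·21.6·0.06 + 1.98·24·20.9·0.69 + 1.44·24·20.6·0.48 + 1.98·21.6·20.9·0.14 + 1.44·21.6·20.6·0.30 + 3.52·20.9·20.6·0.53] = 4045 + 4345.57 = 8390.57.
Under uncorrelated errors the observed covariances equal the true-score covariances, so only the own-variance terms attenuate.
True-score variance = [0.9²·24²·0.76 + 0.9²·21.6²·0.78 + 2.2²·20.9²·0.72 + 1.6²·20.6²·0.72] + 4345.57 = 2953.73 + 4345.57 = 7299.31.
Reliability = 7299.31 / 8390.57 = 0.8699.

0.8699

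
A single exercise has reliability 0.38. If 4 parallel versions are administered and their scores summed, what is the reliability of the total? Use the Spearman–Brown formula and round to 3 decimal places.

ρ_k = kρ / (1 + (k−1)ρ) = 4·0.38 / (1 + 3·0.38) = 1.520 / 2.140 = 0.710.

0.710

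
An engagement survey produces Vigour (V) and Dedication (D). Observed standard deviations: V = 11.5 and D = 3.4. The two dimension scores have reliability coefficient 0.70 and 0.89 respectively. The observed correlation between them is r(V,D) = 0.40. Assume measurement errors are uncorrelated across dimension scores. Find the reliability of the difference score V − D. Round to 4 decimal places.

0.6361

Var(V−D) = 11.5² + 3.4² − 2·11.5·3.4·0.40 = 143.81 − 31.28 = 112.53.
Because errors are independent across components, Cov(Tᵢ,Tⱼ) = Cov(Xᵢ,Xⱼ); the off-diagonal part of the true-score variance is the same as above.
True-score variance = [11.5²·0.70 + 3.4²·0.89] − 31.28 = 102.863 − 31.28 = 71.5834.
Reliability = 71.5834 / 112.53 = 0.6361.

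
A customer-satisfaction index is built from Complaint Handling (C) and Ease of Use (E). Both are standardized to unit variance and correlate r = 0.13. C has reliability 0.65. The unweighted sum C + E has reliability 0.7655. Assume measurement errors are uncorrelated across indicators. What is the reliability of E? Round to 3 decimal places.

Var(C+E) = 2 + 2·0.13 = 2.260.
True-score variance = ρ_C + ρ_E + 2·0.13, so 0.7655 = (0.65 + ρ_E + 0.26) / 2.260.
ρ_E = 0.7655·2.260 − 0.65 − 0.26 = 0.820.

0.820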